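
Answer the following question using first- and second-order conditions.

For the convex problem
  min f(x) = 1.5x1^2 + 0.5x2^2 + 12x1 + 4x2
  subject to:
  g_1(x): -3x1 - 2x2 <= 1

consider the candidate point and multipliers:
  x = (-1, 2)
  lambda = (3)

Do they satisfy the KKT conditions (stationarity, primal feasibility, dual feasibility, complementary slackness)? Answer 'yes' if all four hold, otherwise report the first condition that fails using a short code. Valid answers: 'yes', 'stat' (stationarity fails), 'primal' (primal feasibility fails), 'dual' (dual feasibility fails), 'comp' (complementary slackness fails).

Gradient of f: grad f(x) = Q x + c = (9, 6)
Constraint values g_i(x) = a_i^T x - b_i:
  g_1((-1, 2)) = -2
Stationarity residual: grad f(x) + sum_i lambda_i a_i = (0, 0)
  -> stationarity OK
Primal feasibility (all g_i <= 0): OK
Dual feasibility (all lambda_i >= 0): OK
Complementary slackness (lambda_i * g_i(x) = 0 for all i): FAILS

Verdict: the first failing condition is complementary_slackness -> comp.

comp


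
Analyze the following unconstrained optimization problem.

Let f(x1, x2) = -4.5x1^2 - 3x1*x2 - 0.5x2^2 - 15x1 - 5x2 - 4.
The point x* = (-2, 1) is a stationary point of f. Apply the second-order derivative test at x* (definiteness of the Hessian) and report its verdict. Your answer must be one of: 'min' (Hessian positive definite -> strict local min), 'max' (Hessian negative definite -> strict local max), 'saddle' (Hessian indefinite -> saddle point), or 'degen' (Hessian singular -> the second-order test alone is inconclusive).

Compute the Hessian H = grad^2 f:
  H = [[-9, -3], [-3, -1]]
Verify stationarity: grad f(x*) = H x* + g = (0, 0).
Eigenvalues of H: -10, 0.
H has a zero eigenvalue (singular; negative semidefinite but not definite), so H is neither positive definite, negative definite, nor indefinite. The second-order test alone is inconclusive -> degen.
(Indeed, f is constant along the null direction of H through x*, so x* is not a strict local extremum.)

degen


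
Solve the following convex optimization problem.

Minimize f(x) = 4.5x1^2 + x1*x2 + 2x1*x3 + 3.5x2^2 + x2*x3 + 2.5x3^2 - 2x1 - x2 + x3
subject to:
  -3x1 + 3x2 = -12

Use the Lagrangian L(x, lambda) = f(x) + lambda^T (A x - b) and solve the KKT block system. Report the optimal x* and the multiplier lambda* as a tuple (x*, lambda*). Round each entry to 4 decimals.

Form the Lagrangian:
  L(x, lambda) = (1/2) x^T Q x + c^T x + lambda^T (A x - b)
Stationarity (grad_x L = 0): Q x + c + A^T lambda = 0.
Primal feasibility: A x = b.

This gives the KKT block system:
  [ Q   A^T ] [ x     ]   [-c ]
  [ A    0  ] [ lambda ] = [ b ]

Solving the linear system:
  x*      = (2.0494, -1.9506, -0.6296)
  lambda* = (4.4115)
  f(x*)   = 25.0802

x* = (2.0494, -1.9506, -0.6296), lambda* = (4.4115)


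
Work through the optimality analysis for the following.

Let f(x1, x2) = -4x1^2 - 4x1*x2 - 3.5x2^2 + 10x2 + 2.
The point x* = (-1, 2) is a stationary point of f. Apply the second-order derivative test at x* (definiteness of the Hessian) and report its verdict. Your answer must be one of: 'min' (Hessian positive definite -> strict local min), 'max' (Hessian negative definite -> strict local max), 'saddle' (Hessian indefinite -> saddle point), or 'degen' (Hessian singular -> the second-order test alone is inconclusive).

Compute the Hessian H = grad^2 f:
  H = [[-8, -4], [-4, -7]]
Verify stationarity: grad f(x*) = H x* + g = (0, 0).
Eigenvalues of H: -11.5311, -3.4689.
Both eigenvalues < 0, so H is negative definite -> x* is a strict local max.

max


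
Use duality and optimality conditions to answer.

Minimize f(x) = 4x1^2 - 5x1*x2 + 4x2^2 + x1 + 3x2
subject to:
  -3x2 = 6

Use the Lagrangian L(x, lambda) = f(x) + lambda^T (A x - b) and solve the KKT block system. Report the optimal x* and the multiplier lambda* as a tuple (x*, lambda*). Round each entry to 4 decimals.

Form the Lagrangian:
  L(x, lambda) = (1/2) x^T Q x + c^T x + lambda^T (A x - b)
Stationarity (grad_x L = 0): Q x + c + A^T lambda = 0.
Primal feasibility: A x = b.

This gives the KKT block system:
  [ Q   A^T ] [ x     ]   [-c ]
  [ A    0  ] [ lambda ] = [ b ]

Solving the linear system:
  x*      = (-1.375, -2)
  lambda* = (-2.0417)
  f(x*)   = 2.4375

x* = (-1.375, -2), lambda* = (-2.0417)


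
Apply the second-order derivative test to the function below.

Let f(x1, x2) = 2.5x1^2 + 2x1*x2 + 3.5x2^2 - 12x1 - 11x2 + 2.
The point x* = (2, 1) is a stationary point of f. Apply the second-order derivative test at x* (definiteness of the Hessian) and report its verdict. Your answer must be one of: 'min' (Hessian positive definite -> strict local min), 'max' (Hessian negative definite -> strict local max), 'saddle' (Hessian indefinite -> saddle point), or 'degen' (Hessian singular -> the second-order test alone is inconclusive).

Compute the Hessian H = grad^2 f:
  H = [[5, 2], [2, 7]]
Verify stationarity: grad f(x*) = H x* + g = (0, 0).
Eigenvalues of H: 3.7639, 8.2361.
Both eigenvalues > 0, so H is positive definite -> x* is a strict local min.

min


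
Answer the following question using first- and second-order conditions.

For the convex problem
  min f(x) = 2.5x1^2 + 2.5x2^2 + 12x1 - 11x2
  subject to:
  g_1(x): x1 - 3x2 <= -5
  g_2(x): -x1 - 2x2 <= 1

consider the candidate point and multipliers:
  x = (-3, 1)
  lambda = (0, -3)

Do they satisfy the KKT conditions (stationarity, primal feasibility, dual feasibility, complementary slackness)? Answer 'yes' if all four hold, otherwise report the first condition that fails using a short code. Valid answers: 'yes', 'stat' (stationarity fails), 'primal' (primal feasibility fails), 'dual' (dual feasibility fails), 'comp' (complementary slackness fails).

Gradient of f: grad f(x) = Q x + c = (-3, -6)
Constraint values g_i(x) = a_i^T x - b_i:
  g_1((-3, 1)) = -1
  g_2((-3, 1)) = 0
Stationarity residual: grad f(x) + sum_i lambda_i a_i = (0, 0)
  -> stationarity OK
Primal feasibility (all g_i <= 0): OK
Dual feasibility (all lambda_i >= 0): FAILS
Complementary slackness (lambda_i * g_i(x) = 0 for all i): OK

Verdict: the first failing condition is dual_feasibility -> dual.

dual


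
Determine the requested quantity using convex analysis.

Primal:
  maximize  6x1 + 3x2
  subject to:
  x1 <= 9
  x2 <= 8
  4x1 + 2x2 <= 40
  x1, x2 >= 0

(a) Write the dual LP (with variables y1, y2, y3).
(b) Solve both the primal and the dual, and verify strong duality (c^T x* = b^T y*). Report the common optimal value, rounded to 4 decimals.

The standard primal-dual pair for 'max c^T x s.t. A x <= b, x >= 0' is:
  Dual:  min b^T y  s.t.  A^T y >= c,  y >= 0.

So the dual LP is:
  minimize  9y1 + 8y2 + 40y3
  subject to:
    y1 + 4y3 >= 6
    y2 + 2y3 >= 3
    y1, y2, y3 >= 0

Solving the primal: x* = (6, 8).
  primal value c^T x* = 60.
Solving the dual: y* = (0, 0, 1.5).
  dual value b^T y* = 60.
Strong duality: c^T x* = b^T y*. Confirmed.

60


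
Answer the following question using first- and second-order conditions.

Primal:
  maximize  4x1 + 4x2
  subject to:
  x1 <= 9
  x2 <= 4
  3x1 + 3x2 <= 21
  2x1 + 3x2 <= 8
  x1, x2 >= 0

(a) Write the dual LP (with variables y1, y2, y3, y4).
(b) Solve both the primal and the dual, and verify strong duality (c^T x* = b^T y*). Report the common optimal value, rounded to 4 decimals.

The standard primal-dual pair for 'max c^T x s.t. A x <= b, x >= 0' is:
  Dual:  min b^T y  s.t.  A^T y >= c,  y >= 0.

So the dual LP is:
  minimize  9y1 + 4y2 + 21y3 + 8y4
  subject to:
    y1 + 3y3 + 2y4 >= 4
    y2 + 3y3 + 3y4 >= 4
    y1, y2, y3, y4 >= 0

Solving the primal: x* = (4, 0).
  primal value c^T x* = 16.
Solving the dual: y* = (0, 0, 0, 2).
  dual value b^T y* = 16.
Strong duality: c^T x* = b^T y*. Confirmed.

16


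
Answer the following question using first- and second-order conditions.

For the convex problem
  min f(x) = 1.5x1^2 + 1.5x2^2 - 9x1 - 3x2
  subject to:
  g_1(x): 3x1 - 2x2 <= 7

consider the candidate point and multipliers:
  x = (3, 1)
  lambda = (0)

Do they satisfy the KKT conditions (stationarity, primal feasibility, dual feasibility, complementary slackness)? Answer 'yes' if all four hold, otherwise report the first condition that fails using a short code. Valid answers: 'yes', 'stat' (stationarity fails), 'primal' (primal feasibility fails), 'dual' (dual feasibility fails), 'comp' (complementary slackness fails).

Gradient of f: grad f(x) = Q x + c = (0, 0)
Constraint values g_i(x) = a_i^T x - b_i:
  g_1((3, 1)) = 0
Stationarity residual: grad f(x) + sum_i lambda_i a_i = (0, 0)
  -> stationarity OK
Primal feasibility (all g_i <= 0): OK
Dual feasibility (all lambda_i >= 0): OK
Complementary slackness (lambda_i * g_i(x) = 0 for all i): OK

Verdict: yes, KKT holds.

yes


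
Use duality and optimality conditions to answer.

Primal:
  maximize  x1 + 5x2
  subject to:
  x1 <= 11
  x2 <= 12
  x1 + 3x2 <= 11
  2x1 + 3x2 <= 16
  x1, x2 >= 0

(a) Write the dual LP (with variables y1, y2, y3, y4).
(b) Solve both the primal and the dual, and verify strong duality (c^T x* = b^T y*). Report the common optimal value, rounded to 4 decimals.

The standard primal-dual pair for 'max c^T x s.t. A x <= b, x >= 0' is:
  Dual:  min b^T y  s.t.  A^T y >= c,  y >= 0.

So the dual LP is:
  minimize  11y1 + 12y2 + 11y3 + 16y4
  subject to:
    y1 + y3 + 2y4 >= 1
    y2 + 3y3 + 3y4 >= 5
    y1, y2, y3, y4 >= 0

Solving the primal: x* = (0, 3.6667).
  primal value c^T x* = 18.3333.
Solving the dual: y* = (0, 0, 1.6667, 0).
  dual value b^T y* = 18.3333.
Strong duality: c^T x* = b^T y*. Confirmed.

18.3333


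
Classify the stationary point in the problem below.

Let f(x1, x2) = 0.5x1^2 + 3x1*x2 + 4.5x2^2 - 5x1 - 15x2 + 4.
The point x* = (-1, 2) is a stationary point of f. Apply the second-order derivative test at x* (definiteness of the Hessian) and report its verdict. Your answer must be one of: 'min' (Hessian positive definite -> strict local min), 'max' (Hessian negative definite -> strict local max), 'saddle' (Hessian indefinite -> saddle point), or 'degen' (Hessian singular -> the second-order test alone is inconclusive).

Compute the Hessian H = grad^2 f:
  H = [[1, 3], [3, 9]]
Verify stationarity: grad f(x*) = H x* + g = (0, 0).
Eigenvalues of H: 0, 10.
H has a zero eigenvalue (singular; positive semidefinite but not definite), so H is neither positive definite, negative definite, nor indefinite. The second-order test alone is inconclusive -> degen.
(Indeed, f is constant along the null direction of H through x*, so x* is not a strict local extremum.)

degen


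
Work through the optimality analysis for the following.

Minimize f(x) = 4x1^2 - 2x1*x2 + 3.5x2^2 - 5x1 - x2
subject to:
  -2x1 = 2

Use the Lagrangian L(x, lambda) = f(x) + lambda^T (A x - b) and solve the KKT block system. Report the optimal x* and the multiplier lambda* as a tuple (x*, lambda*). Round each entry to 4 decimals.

Form the Lagrangian:
  L(x, lambda) = (1/2) x^T Q x + c^T x + lambda^T (A x - b)
Stationarity (grad_x L = 0): Q x + c + A^T lambda = 0.
Primal feasibility: A x = b.

This gives the KKT block system:
  [ Q   A^T ] [ x     ]   [-c ]
  [ A    0  ] [ lambda ] = [ b ]

Solving the linear system:
  x*      = (-1, -0.1429)
  lambda* = (-6.3571)
  f(x*)   = 8.9286

x* = (-1, -0.1429), lambda* = (-6.3571)


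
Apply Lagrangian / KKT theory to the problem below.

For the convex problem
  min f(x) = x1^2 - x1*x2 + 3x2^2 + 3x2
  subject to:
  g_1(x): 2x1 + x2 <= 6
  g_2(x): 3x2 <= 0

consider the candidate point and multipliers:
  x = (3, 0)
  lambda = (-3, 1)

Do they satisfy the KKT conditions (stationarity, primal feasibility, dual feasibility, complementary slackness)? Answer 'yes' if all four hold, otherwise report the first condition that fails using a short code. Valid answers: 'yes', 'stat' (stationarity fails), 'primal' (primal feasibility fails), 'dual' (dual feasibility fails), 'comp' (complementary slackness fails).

Gradient of f: grad f(x) = Q x + c = (6, 0)
Constraint values g_i(x) = a_i^T x - b_i:
  g_1((3, 0)) = 0
  g_2((3, 0)) = 0
Stationarity residual: grad f(x) + sum_i lambda_i a_i = (0, 0)
  -> stationarity OK
Primal feasibility (all g_i <= 0): OK
Dual feasibility (all lambda_i >= 0): FAILS
Complementary slackness (lambda_i * g_i(x) = 0 for all i): OK

Verdict: the first failing condition is dual_feasibility -> dual.

dual


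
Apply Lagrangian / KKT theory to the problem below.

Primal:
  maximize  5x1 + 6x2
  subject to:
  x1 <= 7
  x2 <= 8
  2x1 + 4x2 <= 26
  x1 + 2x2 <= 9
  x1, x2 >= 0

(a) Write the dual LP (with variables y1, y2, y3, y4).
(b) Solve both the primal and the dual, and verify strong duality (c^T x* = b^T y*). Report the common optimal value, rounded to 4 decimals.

The standard primal-dual pair for 'max c^T x s.t. A x <= b, x >= 0' is:
  Dual:  min b^T y  s.t.  A^T y >= c,  y >= 0.

So the dual LP is:
  minimize  7y1 + 8y2 + 26y3 + 9y4
  subject to:
    y1 + 2y3 + y4 >= 5
    y2 + 4y3 + 2y4 >= 6
    y1, y2, y3, y4 >= 0

Solving the primal: x* = (7, 1).
  primal value c^T x* = 41.
Solving the dual: y* = (2, 0, 0, 3).
  dual value b^T y* = 41.
Strong duality: c^T x* = b^T y*. Confirmed.

41


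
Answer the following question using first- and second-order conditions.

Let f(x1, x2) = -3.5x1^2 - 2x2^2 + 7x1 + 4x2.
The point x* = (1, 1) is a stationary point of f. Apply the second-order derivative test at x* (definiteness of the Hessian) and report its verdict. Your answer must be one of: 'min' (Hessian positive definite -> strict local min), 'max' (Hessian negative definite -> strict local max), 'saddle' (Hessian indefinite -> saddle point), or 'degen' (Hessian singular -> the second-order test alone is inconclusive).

Compute the Hessian H = grad^2 f:
  H = [[-7, 0], [0, -4]]
Verify stationarity: grad f(x*) = H x* + g = (0, 0).
Eigenvalues of H: -7, -4.
Both eigenvalues < 0, so H is negative definite -> x* is a strict local max.

max


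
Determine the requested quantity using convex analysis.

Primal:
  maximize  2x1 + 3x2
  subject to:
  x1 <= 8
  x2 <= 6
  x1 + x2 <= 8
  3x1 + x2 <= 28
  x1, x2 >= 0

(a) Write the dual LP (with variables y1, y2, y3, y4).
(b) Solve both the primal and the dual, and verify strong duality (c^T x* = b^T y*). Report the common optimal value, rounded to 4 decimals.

The standard primal-dual pair for 'max c^T x s.t. A x <= b, x >= 0' is:
  Dual:  min b^T y  s.t.  A^T y >= c,  y >= 0.

So the dual LP is:
  minimize  8y1 + 6y2 + 8y3 + 28y4
  subject to:
    y1 + y3 + 3y4 >= 2
    y2 + y3 + y4 >= 3
    y1, y2, y3, y4 >= 0

Solving the primal: x* = (2, 6).
  primal value c^T x* = 22.
Solving the dual: y* = (0, 1, 2, 0).
  dual value b^T y* = 22.
Strong duality: c^T x* = b^T y*. Confirmed.

22


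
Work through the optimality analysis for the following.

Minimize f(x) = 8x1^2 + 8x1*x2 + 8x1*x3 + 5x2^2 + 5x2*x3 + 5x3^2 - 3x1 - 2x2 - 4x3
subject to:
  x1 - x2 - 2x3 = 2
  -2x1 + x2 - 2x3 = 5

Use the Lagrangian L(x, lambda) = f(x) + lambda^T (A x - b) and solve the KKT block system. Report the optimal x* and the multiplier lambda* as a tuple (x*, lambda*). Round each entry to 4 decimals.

Form the Lagrangian:
  L(x, lambda) = (1/2) x^T Q x + c^T x + lambda^T (A x - b)
Stationarity (grad_x L = 0): Q x + c + A^T lambda = 0.
Primal feasibility: A x = b.

This gives the KKT block system:
  [ Q   A^T ] [ x     ]   [-c ]
  [ A    0  ] [ lambda ] = [ b ]

Solving the linear system:
  x*      = (-0.088, 1.3679, -1.728)
  lambda* = (-2.6185, -4.9537)
  f(x*)   = 17.2229

x* = (-0.088, 1.3679, -1.728), lambda* = (-2.6185, -4.9537)


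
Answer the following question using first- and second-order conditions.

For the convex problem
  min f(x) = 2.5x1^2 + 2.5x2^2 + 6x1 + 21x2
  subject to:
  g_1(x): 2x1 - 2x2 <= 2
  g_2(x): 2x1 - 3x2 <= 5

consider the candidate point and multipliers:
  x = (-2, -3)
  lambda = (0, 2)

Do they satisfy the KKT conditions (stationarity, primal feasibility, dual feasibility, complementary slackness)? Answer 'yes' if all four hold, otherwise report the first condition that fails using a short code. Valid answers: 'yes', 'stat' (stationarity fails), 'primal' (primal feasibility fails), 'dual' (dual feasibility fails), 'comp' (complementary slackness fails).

Gradient of f: grad f(x) = Q x + c = (-4, 6)
Constraint values g_i(x) = a_i^T x - b_i:
  g_1((-2, -3)) = 0
  g_2((-2, -3)) = 0
Stationarity residual: grad f(x) + sum_i lambda_i a_i = (0, 0)
  -> stationarity OK
Primal feasibility (all g_i <= 0): OK
Dual feasibility (all lambda_i >= 0): OK
Complementary slackness (lambda_i * g_i(x) = 0 for all i): OK

Verdict: yes, KKT holds.

yes


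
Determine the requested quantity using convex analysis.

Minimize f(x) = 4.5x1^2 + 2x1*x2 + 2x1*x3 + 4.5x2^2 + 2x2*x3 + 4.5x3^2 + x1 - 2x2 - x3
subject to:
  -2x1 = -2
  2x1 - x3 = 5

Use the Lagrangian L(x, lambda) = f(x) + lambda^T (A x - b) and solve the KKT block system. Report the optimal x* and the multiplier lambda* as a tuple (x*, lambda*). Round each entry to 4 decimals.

Form the Lagrangian:
  L(x, lambda) = (1/2) x^T Q x + c^T x + lambda^T (A x - b)
Stationarity (grad_x L = 0): Q x + c + A^T lambda = 0.
Primal feasibility: A x = b.

This gives the KKT block system:
  [ Q   A^T ] [ x     ]   [-c ]
  [ A    0  ] [ lambda ] = [ b ]

Solving the linear system:
  x*      = (1, 0.6667, -3)
  lambda* = (-22, -24.6667)
  f(x*)   = 41

x* = (1, 0.6667, -3), lambda* = (-22, -24.6667)


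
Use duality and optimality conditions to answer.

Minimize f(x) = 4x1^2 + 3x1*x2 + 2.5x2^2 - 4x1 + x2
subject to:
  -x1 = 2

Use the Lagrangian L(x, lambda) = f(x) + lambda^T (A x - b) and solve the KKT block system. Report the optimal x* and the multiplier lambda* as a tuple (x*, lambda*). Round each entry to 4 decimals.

Form the Lagrangian:
  L(x, lambda) = (1/2) x^T Q x + c^T x + lambda^T (A x - b)
Stationarity (grad_x L = 0): Q x + c + A^T lambda = 0.
Primal feasibility: A x = b.

This gives the KKT block system:
  [ Q   A^T ] [ x     ]   [-c ]
  [ A    0  ] [ lambda ] = [ b ]

Solving the linear system:
  x*      = (-2, 1)
  lambda* = (-17)
  f(x*)   = 21.5

x* = (-2, 1), lambda* = (-17)


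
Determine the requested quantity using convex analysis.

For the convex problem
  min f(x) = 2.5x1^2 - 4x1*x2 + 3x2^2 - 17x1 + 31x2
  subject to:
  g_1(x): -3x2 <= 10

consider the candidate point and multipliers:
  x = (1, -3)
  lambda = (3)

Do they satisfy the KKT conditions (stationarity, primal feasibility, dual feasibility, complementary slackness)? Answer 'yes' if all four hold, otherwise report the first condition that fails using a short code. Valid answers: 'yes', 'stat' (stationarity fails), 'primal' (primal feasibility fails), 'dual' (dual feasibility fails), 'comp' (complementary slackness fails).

Gradient of f: grad f(x) = Q x + c = (0, 9)
Constraint values g_i(x) = a_i^T x - b_i:
  g_1((1, -3)) = -1
Stationarity residual: grad f(x) + sum_i lambda_i a_i = (0, 0)
  -> stationarity OK
Primal feasibility (all g_i <= 0): OK
Dual feasibility (all lambda_i >= 0): OK
Complementary slackness (lambda_i * g_i(x) = 0 for all i): FAILS

Verdict: the first failing condition is complementary_slackness -> comp.

comp


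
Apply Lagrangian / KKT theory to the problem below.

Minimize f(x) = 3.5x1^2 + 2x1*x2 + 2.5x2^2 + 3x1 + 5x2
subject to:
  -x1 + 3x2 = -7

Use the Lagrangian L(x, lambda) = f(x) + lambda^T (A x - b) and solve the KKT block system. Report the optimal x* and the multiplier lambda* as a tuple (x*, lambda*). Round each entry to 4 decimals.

Form the Lagrangian:
  L(x, lambda) = (1/2) x^T Q x + c^T x + lambda^T (A x - b)
Stationarity (grad_x L = 0): Q x + c + A^T lambda = 0.
Primal feasibility: A x = b.

This gives the KKT block system:
  [ Q   A^T ] [ x     ]   [-c ]
  [ A    0  ] [ lambda ] = [ b ]

Solving the linear system:
  x*      = (0.4375, -2.1875)
  lambda* = (1.6875)
  f(x*)   = 1.0938

x* = (0.4375, -2.1875), lambda* = (1.6875)


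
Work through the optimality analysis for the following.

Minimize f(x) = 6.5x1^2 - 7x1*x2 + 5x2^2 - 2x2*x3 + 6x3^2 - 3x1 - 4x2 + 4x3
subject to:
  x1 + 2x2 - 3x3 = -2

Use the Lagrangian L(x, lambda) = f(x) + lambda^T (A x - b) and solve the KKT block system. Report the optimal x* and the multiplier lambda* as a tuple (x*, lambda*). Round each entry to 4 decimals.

Form the Lagrangian:
  L(x, lambda) = (1/2) x^T Q x + c^T x + lambda^T (A x - b)
Stationarity (grad_x L = 0): Q x + c + A^T lambda = 0.
Primal feasibility: A x = b.

This gives the KKT block system:
  [ Q   A^T ] [ x     ]   [-c ]
  [ A    0  ] [ lambda ] = [ b ]

Solving the linear system:
  x*      = (-0.1661, -0.2761, 0.4273)
  lambda* = (3.2264)
  f(x*)   = 4.8822

x* = (-0.1661, -0.2761, 0.4273), lambda* = (3.2264)


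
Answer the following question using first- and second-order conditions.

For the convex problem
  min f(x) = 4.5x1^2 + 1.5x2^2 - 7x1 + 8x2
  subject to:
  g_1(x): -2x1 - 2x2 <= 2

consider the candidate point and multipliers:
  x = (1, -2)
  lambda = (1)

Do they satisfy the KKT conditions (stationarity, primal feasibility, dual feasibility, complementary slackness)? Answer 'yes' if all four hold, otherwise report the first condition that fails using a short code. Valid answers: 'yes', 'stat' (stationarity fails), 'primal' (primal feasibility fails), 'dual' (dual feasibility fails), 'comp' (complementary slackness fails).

Gradient of f: grad f(x) = Q x + c = (2, 2)
Constraint values g_i(x) = a_i^T x - b_i:
  g_1((1, -2)) = 0
Stationarity residual: grad f(x) + sum_i lambda_i a_i = (0, 0)
  -> stationarity OK
Primal feasibility (all g_i <= 0): OK
Dual feasibility (all lambda_i >= 0): OK
Complementary slackness (lambda_i * g_i(x) = 0 for all i): OK

Verdict: yes, KKT holds.

yes


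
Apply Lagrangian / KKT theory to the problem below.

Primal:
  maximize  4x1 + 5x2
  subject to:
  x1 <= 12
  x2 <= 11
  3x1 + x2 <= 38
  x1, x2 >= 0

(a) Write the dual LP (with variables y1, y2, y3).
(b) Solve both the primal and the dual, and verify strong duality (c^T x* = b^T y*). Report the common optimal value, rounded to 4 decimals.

The standard primal-dual pair for 'max c^T x s.t. A x <= b, x >= 0' is:
  Dual:  min b^T y  s.t.  A^T y >= c,  y >= 0.

So the dual LP is:
  minimize  12y1 + 11y2 + 38y3
  subject to:
    y1 + 3y3 >= 4
    y2 + y3 >= 5
    y1, y2, y3 >= 0

Solving the primal: x* = (9, 11).
  primal value c^T x* = 91.
Solving the dual: y* = (0, 3.6667, 1.3333).
  dual value b^T y* = 91.
Strong duality: c^T x* = b^T y*. Confirmed.

91


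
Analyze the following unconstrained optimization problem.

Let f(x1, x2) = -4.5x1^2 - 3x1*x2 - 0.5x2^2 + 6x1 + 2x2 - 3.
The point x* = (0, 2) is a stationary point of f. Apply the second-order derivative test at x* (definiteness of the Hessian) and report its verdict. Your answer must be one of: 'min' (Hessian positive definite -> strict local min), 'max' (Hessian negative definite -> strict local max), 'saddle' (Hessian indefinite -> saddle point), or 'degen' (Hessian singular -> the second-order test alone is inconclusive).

Compute the Hessian H = grad^2 f:
  H = [[-9, -3], [-3, -1]]
Verify stationarity: grad f(x*) = H x* + g = (0, 0).
Eigenvalues of H: -10, 0.
H has a zero eigenvalue (singular; negative semidefinite but not definite), so H is neither positive definite, negative definite, nor indefinite. The second-order test alone is inconclusive -> degen.
(Indeed, f is constant along the null direction of H through x*, so x* is not a strict local extremum.)

degen


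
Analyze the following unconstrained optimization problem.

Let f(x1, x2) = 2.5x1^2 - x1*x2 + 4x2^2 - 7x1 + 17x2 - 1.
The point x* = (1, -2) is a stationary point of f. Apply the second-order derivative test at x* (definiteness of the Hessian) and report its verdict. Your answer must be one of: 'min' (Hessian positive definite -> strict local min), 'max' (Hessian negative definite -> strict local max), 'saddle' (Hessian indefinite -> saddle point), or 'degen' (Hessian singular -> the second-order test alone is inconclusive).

Compute the Hessian H = grad^2 f:
  H = [[5, -1], [-1, 8]]
Verify stationarity: grad f(x*) = H x* + g = (0, 0).
Eigenvalues of H: 4.6972, 8.3028.
Both eigenvalues > 0, so H is positive definite -> x* is a strict local min.

min


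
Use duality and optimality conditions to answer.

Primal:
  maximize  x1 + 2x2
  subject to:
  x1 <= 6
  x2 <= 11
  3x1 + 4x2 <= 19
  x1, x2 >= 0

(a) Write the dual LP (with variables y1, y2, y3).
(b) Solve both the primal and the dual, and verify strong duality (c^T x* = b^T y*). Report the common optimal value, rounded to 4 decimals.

The standard primal-dual pair for 'max c^T x s.t. A x <= b, x >= 0' is:
  Dual:  min b^T y  s.t.  A^T y >= c,  y >= 0.

So the dual LP is:
  minimize  6y1 + 11y2 + 19y3
  subject to:
    y1 + 3y3 >= 1
    y2 + 4y3 >= 2
    y1, y2, y3 >= 0

Solving the primal: x* = (0, 4.75).
  primal value c^T x* = 9.5.
Solving the dual: y* = (0, 0, 0.5).
  dual value b^T y* = 9.5.
Strong duality: c^T x* = b^T y*. Confirmed.

9.5


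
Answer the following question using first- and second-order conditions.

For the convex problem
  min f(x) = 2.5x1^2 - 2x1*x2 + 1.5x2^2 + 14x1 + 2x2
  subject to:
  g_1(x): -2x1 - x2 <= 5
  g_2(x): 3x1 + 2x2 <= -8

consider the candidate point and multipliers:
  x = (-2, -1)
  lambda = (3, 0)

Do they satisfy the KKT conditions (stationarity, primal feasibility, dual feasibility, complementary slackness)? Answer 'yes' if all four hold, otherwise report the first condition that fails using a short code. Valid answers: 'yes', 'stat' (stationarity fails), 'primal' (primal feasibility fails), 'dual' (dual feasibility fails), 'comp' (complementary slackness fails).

Gradient of f: grad f(x) = Q x + c = (6, 3)
Constraint values g_i(x) = a_i^T x - b_i:
  g_1((-2, -1)) = 0
  g_2((-2, -1)) = 0
Stationarity residual: grad f(x) + sum_i lambda_i a_i = (0, 0)
  -> stationarity OK
Primal feasibility (all g_i <= 0): OK
Dual feasibility (all lambda_i >= 0): OK
Complementary slackness (lambda_i * g_i(x) = 0 for all i): OK

Verdict: yes, KKT holds.

yes


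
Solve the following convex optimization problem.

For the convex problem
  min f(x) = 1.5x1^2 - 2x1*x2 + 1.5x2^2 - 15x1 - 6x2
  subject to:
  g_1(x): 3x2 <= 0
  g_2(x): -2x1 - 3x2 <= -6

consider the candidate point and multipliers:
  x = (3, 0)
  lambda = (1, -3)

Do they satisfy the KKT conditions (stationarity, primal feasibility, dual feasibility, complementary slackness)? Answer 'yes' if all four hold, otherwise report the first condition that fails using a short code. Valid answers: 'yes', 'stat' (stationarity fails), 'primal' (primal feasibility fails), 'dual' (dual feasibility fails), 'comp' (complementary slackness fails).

Gradient of f: grad f(x) = Q x + c = (-6, -12)
Constraint values g_i(x) = a_i^T x - b_i:
  g_1((3, 0)) = 0
  g_2((3, 0)) = 0
Stationarity residual: grad f(x) + sum_i lambda_i a_i = (0, 0)
  -> stationarity OK
Primal feasibility (all g_i <= 0): OK
Dual feasibility (all lambda_i >= 0): FAILS
Complementary slackness (lambda_i * g_i(x) = 0 for all i): OK

Verdict: the first failing condition is dual_feasibility -> dual.

dual


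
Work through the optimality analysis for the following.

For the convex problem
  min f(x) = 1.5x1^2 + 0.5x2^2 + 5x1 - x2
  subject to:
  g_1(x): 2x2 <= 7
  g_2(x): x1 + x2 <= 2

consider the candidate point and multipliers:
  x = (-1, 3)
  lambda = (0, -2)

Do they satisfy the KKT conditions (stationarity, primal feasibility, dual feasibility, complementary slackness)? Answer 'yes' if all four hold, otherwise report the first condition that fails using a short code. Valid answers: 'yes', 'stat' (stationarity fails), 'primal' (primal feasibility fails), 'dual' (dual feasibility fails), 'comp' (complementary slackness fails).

Gradient of f: grad f(x) = Q x + c = (2, 2)
Constraint values g_i(x) = a_i^T x - b_i:
  g_1((-1, 3)) = -1
  g_2((-1, 3)) = 0
Stationarity residual: grad f(x) + sum_i lambda_i a_i = (0, 0)
  -> stationarity OK
Primal feasibility (all g_i <= 0): OK
Dual feasibility (all lambda_i >= 0): FAILS
Complementary slackness (lambda_i * g_i(x) = 0 for all i): OK

Verdict: the first failing condition is dual_feasibility -> dual.

dual


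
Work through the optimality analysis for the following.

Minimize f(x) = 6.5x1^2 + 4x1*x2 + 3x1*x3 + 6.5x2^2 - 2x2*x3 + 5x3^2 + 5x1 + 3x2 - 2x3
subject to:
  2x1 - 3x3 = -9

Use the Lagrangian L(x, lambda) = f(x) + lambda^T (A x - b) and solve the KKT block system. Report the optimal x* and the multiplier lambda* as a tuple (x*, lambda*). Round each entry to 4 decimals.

Form the Lagrangian:
  L(x, lambda) = (1/2) x^T Q x + c^T x + lambda^T (A x - b)
Stationarity (grad_x L = 0): Q x + c + A^T lambda = 0.
Primal feasibility: A x = b.

This gives the KKT block system:
  [ Q   A^T ] [ x     ]   [-c ]
  [ A    0  ] [ lambda ] = [ b ]

Solving the linear system:
  x*      = (-1.5926, 0.5575, 1.9382)
  lambda* = (3.8299)
  f(x*)   = 12.1507

x* = (-1.5926, 0.5575, 1.9382), lambda* = (3.8299)


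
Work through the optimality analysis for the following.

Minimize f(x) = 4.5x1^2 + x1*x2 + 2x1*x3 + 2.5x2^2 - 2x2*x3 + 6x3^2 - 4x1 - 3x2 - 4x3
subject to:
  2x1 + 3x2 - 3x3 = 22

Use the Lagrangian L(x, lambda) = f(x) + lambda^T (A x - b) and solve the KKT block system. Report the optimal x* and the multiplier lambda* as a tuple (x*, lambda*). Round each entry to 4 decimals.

Form the Lagrangian:
  L(x, lambda) = (1/2) x^T Q x + c^T x + lambda^T (A x - b)
Stationarity (grad_x L = 0): Q x + c + A^T lambda = 0.
Primal feasibility: A x = b.

This gives the KKT block system:
  [ Q   A^T ] [ x     ]   [-c ]
  [ A    0  ] [ lambda ] = [ b ]

Solving the linear system:
  x*      = (2.0653, 4.6437, -1.3127)
  lambda* = (-8.3031)
  f(x*)   = 82.8637

x* = (2.0653, 4.6437, -1.3127), lambda* = (-8.3031)


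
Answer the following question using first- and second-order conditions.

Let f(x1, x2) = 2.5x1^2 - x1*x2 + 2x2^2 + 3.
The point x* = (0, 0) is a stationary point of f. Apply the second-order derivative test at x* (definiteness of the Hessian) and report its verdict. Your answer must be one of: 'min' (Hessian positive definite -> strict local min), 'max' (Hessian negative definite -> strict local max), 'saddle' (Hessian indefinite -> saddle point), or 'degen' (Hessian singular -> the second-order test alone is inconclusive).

Compute the Hessian H = grad^2 f:
  H = [[5, -1], [-1, 4]]
Verify stationarity: grad f(x*) = H x* + g = (0, 0).
Eigenvalues of H: 3.382, 5.618.
Both eigenvalues > 0, so H is positive definite -> x* is a strict local min.

min


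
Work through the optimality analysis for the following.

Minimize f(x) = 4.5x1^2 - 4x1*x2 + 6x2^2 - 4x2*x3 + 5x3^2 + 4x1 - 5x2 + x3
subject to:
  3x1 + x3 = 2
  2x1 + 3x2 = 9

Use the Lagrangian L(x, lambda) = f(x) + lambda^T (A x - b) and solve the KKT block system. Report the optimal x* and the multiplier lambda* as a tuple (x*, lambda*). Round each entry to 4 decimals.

Form the Lagrangian:
  L(x, lambda) = (1/2) x^T Q x + c^T x + lambda^T (A x - b)
Stationarity (grad_x L = 0): Q x + c + A^T lambda = 0.
Primal feasibility: A x = b.

This gives the KKT block system:
  [ Q   A^T ] [ x     ]   [-c ]
  [ A    0  ] [ lambda ] = [ b ]

Solving the linear system:
  x*      = (0.5374, 2.6418, 0.3879)
  lambda* = (5.688, -7.6667)
  f(x*)   = 23.4763

x* = (0.5374, 2.6418, 0.3879), lambda* = (5.688, -7.6667)


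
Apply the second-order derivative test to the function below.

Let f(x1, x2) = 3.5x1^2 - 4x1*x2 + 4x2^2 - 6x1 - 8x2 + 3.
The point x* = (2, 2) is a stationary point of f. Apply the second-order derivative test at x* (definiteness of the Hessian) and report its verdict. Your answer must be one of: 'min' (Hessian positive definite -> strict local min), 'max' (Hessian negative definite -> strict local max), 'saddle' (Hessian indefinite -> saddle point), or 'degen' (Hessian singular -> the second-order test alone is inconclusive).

Compute the Hessian H = grad^2 f:
  H = [[7, -4], [-4, 8]]
Verify stationarity: grad f(x*) = H x* + g = (0, 0).
Eigenvalues of H: 3.4689, 11.5311.
Both eigenvalues > 0, so H is positive definite -> x* is a strict local min.

min


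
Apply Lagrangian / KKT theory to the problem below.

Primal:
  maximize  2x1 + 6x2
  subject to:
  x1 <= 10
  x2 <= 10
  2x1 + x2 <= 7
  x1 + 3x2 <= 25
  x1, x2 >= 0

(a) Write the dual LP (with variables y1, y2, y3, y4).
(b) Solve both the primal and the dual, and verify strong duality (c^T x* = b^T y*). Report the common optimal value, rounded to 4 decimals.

The standard primal-dual pair for 'max c^T x s.t. A x <= b, x >= 0' is:
  Dual:  min b^T y  s.t.  A^T y >= c,  y >= 0.

So the dual LP is:
  minimize  10y1 + 10y2 + 7y3 + 25y4
  subject to:
    y1 + 2y3 + y4 >= 2
    y2 + y3 + 3y4 >= 6
    y1, y2, y3, y4 >= 0

Solving the primal: x* = (0, 7).
  primal value c^T x* = 42.
Solving the dual: y* = (0, 0, 6, 0).
  dual value b^T y* = 42.
Strong duality: c^T x* = b^T y*. Confirmed.

42


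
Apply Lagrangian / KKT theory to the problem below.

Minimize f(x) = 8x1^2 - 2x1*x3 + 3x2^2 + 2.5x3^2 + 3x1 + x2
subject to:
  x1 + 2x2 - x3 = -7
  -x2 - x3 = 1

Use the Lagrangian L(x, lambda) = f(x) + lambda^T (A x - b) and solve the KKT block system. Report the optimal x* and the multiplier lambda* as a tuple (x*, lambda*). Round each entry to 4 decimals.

Form the Lagrangian:
  L(x, lambda) = (1/2) x^T Q x + c^T x + lambda^T (A x - b)
Stationarity (grad_x L = 0): Q x + c + A^T lambda = 0.
Primal feasibility: A x = b.

This gives the KKT block system:
  [ Q   A^T ] [ x     ]   [-c ]
  [ A    0  ] [ lambda ] = [ b ]

Solving the linear system:
  x*      = (-0.4685, -2.5105, 1.5105)
  lambda* = (7.5175, 0.972)
  f(x*)   = 23.8671

x* = (-0.4685, -2.5105, 1.5105), lambda* = (7.5175, 0.972)


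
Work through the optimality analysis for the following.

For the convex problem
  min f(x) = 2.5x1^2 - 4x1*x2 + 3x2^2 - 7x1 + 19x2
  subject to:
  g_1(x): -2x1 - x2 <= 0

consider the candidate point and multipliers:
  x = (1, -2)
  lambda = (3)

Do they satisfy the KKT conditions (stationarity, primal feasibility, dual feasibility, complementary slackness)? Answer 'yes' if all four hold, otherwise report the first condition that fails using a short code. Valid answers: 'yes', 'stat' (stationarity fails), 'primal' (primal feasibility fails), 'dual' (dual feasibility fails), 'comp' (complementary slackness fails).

Gradient of f: grad f(x) = Q x + c = (6, 3)
Constraint values g_i(x) = a_i^T x - b_i:
  g_1((1, -2)) = 0
Stationarity residual: grad f(x) + sum_i lambda_i a_i = (0, 0)
  -> stationarity OK
Primal feasibility (all g_i <= 0): OK
Dual feasibility (all lambda_i >= 0): OK
Complementary slackness (lambda_i * g_i(x) = 0 for all i): OK

Verdict: yes, KKT holds.

yes


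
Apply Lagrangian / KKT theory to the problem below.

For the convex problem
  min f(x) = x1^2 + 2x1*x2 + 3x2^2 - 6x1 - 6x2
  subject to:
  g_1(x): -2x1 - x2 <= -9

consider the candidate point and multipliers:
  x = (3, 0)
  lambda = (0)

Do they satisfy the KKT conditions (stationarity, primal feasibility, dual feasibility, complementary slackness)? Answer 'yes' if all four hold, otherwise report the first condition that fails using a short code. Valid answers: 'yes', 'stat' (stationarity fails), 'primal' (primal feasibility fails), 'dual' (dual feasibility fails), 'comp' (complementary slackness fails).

Gradient of f: grad f(x) = Q x + c = (0, 0)
Constraint values g_i(x) = a_i^T x - b_i:
  g_1((3, 0)) = 3
Stationarity residual: grad f(x) + sum_i lambda_i a_i = (0, 0)
  -> stationarity OK
Primal feasibility (all g_i <= 0): FAILS
Dual feasibility (all lambda_i >= 0): OK
Complementary slackness (lambda_i * g_i(x) = 0 for all i): OK

Verdict: the first failing condition is primal_feasibility -> primal.

primal


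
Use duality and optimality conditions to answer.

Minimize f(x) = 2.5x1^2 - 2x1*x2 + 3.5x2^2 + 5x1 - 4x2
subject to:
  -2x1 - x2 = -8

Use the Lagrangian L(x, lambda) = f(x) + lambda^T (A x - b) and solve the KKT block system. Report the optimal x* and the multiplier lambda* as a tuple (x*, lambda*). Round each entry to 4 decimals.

Form the Lagrangian:
  L(x, lambda) = (1/2) x^T Q x + c^T x + lambda^T (A x - b)
Stationarity (grad_x L = 0): Q x + c + A^T lambda = 0.
Primal feasibility: A x = b.

This gives the KKT block system:
  [ Q   A^T ] [ x     ]   [-c ]
  [ A    0  ] [ lambda ] = [ b ]

Solving the linear system:
  x*      = (2.8049, 2.3902)
  lambda* = (7.122)
  f(x*)   = 30.7195

x* = (2.8049, 2.3902), lambda* = (7.122)


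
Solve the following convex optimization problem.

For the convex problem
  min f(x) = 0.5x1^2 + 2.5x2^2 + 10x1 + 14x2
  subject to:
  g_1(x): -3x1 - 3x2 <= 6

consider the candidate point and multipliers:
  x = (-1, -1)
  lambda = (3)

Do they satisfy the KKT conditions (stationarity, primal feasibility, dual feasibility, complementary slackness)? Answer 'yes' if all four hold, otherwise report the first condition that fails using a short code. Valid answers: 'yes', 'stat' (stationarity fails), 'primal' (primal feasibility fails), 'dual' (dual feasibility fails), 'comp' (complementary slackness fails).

Gradient of f: grad f(x) = Q x + c = (9, 9)
Constraint values g_i(x) = a_i^T x - b_i:
  g_1((-1, -1)) = 0
Stationarity residual: grad f(x) + sum_i lambda_i a_i = (0, 0)
  -> stationarity OK
Primal feasibility (all g_i <= 0): OK
Dual feasibility (all lambda_i >= 0): OK
Complementary slackness (lambda_i * g_i(x) = 0 for all i): OK

Verdict: yes, KKT holds.

yes


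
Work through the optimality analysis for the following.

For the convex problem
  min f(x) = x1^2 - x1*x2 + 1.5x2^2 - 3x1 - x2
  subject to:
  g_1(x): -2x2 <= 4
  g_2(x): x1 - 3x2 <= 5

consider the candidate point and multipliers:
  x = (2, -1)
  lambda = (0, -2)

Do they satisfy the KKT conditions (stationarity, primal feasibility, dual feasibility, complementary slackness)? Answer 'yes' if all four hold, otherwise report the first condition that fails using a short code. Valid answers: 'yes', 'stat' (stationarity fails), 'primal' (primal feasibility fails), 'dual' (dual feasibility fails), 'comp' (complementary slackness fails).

Gradient of f: grad f(x) = Q x + c = (2, -6)
Constraint values g_i(x) = a_i^T x - b_i:
  g_1((2, -1)) = -2
  g_2((2, -1)) = 0
Stationarity residual: grad f(x) + sum_i lambda_i a_i = (0, 0)
  -> stationarity OK
Primal feasibility (all g_i <= 0): OK
Dual feasibility (all lambda_i >= 0): FAILS
Complementary slackness (lambda_i * g_i(x) = 0 for all i): OK

Verdict: the first failing condition is dual_feasibility -> dual.

dual


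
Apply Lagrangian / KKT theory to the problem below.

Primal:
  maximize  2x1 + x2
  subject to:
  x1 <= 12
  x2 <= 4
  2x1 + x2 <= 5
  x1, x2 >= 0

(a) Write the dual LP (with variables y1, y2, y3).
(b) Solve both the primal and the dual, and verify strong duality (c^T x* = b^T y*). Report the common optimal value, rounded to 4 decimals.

The standard primal-dual pair for 'max c^T x s.t. A x <= b, x >= 0' is:
  Dual:  min b^T y  s.t.  A^T y >= c,  y >= 0.

So the dual LP is:
  minimize  12y1 + 4y2 + 5y3
  subject to:
    y1 + 2y3 >= 2
    y2 + y3 >= 1
    y1, y2, y3 >= 0

Solving the primal: x* = (2.5, 0).
  primal value c^T x* = 5.
Solving the dual: y* = (0, 0, 1).
  dual value b^T y* = 5.
Strong duality: c^T x* = b^T y*. Confirmed.

5


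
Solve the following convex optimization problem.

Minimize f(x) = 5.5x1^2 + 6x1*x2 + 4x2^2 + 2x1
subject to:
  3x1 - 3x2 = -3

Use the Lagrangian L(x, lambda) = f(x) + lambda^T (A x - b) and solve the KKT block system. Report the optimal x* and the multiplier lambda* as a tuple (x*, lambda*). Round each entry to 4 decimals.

Form the Lagrangian:
  L(x, lambda) = (1/2) x^T Q x + c^T x + lambda^T (A x - b)
Stationarity (grad_x L = 0): Q x + c + A^T lambda = 0.
Primal feasibility: A x = b.

This gives the KKT block system:
  [ Q   A^T ] [ x     ]   [-c ]
  [ A    0  ] [ lambda ] = [ b ]

Solving the linear system:
  x*      = (-0.5161, 0.4839)
  lambda* = (0.2581)
  f(x*)   = -0.129

x* = (-0.5161, 0.4839), lambda* = (0.2581)


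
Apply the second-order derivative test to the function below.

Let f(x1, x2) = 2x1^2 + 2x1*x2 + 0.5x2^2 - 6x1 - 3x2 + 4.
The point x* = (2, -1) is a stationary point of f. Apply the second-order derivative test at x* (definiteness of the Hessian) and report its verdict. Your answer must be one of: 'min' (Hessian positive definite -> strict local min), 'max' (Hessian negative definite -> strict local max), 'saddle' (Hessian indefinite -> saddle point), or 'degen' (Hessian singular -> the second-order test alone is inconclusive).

Compute the Hessian H = grad^2 f:
  H = [[4, 2], [2, 1]]
Verify stationarity: grad f(x*) = H x* + g = (0, 0).
Eigenvalues of H: 0, 5.
H has a zero eigenvalue (singular; positive semidefinite but not definite), so H is neither positive definite, negative definite, nor indefinite. The second-order test alone is inconclusive -> degen.
(Indeed, f is constant along the null direction of H through x*, so x* is not a strict local extremum.)

degen
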